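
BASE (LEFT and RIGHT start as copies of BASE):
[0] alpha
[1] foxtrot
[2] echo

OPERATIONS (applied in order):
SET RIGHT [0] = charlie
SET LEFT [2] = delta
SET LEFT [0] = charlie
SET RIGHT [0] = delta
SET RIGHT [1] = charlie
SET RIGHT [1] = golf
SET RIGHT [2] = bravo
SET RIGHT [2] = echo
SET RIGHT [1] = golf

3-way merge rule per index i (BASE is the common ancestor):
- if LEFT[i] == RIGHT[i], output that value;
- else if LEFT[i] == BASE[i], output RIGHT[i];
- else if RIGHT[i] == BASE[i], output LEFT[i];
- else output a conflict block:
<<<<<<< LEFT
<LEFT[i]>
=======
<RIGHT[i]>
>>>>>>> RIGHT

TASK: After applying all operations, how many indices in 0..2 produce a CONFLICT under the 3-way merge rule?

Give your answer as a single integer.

Answer: 1

Derivation:
Final LEFT:  [charlie, foxtrot, delta]
Final RIGHT: [delta, golf, echo]
i=0: BASE=alpha L=charlie R=delta all differ -> CONFLICT
i=1: L=foxtrot=BASE, R=golf -> take RIGHT -> golf
i=2: L=delta, R=echo=BASE -> take LEFT -> delta
Conflict count: 1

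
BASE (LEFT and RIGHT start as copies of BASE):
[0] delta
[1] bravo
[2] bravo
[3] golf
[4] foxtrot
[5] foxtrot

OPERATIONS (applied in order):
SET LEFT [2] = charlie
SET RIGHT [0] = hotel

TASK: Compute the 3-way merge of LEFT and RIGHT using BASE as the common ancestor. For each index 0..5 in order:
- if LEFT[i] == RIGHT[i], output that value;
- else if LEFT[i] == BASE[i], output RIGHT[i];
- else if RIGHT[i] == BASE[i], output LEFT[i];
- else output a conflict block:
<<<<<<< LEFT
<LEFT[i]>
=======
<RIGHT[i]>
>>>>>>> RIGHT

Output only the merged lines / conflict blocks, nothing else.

Answer: hotel
bravo
charlie
golf
foxtrot
foxtrot

Derivation:
Final LEFT:  [delta, bravo, charlie, golf, foxtrot, foxtrot]
Final RIGHT: [hotel, bravo, bravo, golf, foxtrot, foxtrot]
i=0: L=delta=BASE, R=hotel -> take RIGHT -> hotel
i=1: L=bravo R=bravo -> agree -> bravo
i=2: L=charlie, R=bravo=BASE -> take LEFT -> charlie
i=3: L=golf R=golf -> agree -> golf
i=4: L=foxtrot R=foxtrot -> agree -> foxtrot
i=5: L=foxtrot R=foxtrot -> agree -> foxtrot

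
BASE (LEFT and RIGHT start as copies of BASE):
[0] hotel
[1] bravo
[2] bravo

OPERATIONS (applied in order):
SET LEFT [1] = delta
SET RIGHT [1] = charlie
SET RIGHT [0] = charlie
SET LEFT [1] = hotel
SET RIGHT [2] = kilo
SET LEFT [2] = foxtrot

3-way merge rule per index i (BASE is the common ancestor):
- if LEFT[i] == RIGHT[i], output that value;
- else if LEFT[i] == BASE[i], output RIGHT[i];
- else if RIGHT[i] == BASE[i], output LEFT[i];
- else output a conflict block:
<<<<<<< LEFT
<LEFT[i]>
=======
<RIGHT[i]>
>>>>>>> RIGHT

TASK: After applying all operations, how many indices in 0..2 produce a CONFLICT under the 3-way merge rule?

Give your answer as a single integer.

Answer: 2

Derivation:
Final LEFT:  [hotel, hotel, foxtrot]
Final RIGHT: [charlie, charlie, kilo]
i=0: L=hotel=BASE, R=charlie -> take RIGHT -> charlie
i=1: BASE=bravo L=hotel R=charlie all differ -> CONFLICT
i=2: BASE=bravo L=foxtrot R=kilo all differ -> CONFLICT
Conflict count: 2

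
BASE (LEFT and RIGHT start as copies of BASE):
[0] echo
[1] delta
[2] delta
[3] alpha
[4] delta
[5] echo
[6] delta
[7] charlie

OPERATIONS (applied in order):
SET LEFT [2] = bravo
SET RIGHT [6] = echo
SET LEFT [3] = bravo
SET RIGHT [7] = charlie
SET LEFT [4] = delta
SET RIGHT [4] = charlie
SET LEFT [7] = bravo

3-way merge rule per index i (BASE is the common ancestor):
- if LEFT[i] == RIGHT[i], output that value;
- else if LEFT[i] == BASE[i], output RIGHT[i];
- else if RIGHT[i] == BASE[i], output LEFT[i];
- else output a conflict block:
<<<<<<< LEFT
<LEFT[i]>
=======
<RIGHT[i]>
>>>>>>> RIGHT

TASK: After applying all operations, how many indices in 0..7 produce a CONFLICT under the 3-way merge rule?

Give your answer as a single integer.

Answer: 0

Derivation:
Final LEFT:  [echo, delta, bravo, bravo, delta, echo, delta, bravo]
Final RIGHT: [echo, delta, delta, alpha, charlie, echo, echo, charlie]
i=0: L=echo R=echo -> agree -> echo
i=1: L=delta R=delta -> agree -> delta
i=2: L=bravo, R=delta=BASE -> take LEFT -> bravo
i=3: L=bravo, R=alpha=BASE -> take LEFT -> bravo
i=4: L=delta=BASE, R=charlie -> take RIGHT -> charlie
i=5: L=echo R=echo -> agree -> echo
i=6: L=delta=BASE, R=echo -> take RIGHT -> echo
i=7: L=bravo, R=charlie=BASE -> take LEFT -> bravo
Conflict count: 0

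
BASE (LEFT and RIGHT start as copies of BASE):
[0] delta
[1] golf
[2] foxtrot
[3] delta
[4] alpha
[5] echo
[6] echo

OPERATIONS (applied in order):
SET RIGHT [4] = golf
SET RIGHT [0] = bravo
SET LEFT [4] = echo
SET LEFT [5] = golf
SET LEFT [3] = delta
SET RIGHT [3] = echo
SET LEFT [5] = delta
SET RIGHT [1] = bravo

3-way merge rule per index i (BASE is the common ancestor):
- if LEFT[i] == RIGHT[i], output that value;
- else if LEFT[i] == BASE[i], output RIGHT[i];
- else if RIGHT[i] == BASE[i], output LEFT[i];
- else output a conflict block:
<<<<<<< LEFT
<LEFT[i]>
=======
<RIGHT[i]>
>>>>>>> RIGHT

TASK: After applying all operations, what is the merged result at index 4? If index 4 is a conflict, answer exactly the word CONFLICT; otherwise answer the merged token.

Answer: CONFLICT

Derivation:
Final LEFT:  [delta, golf, foxtrot, delta, echo, delta, echo]
Final RIGHT: [bravo, bravo, foxtrot, echo, golf, echo, echo]
i=0: L=delta=BASE, R=bravo -> take RIGHT -> bravo
i=1: L=golf=BASE, R=bravo -> take RIGHT -> bravo
i=2: L=foxtrot R=foxtrot -> agree -> foxtrot
i=3: L=delta=BASE, R=echo -> take RIGHT -> echo
i=4: BASE=alpha L=echo R=golf all differ -> CONFLICT
i=5: L=delta, R=echo=BASE -> take LEFT -> delta
i=6: L=echo R=echo -> agree -> echo
Index 4 -> CONFLICT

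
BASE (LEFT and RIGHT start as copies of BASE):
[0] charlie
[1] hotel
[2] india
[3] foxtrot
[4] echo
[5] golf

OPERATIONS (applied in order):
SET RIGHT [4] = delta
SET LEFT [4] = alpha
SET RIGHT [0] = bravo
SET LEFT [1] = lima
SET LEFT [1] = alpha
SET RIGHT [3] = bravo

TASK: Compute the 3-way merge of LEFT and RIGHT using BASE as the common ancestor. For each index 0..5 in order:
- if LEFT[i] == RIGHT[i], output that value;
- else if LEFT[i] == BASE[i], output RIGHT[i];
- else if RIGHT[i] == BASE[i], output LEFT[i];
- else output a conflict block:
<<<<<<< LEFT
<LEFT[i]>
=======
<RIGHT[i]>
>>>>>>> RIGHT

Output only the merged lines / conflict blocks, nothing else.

Answer: bravo
alpha
india
bravo
<<<<<<< LEFT
alpha
=======
delta
>>>>>>> RIGHT
golf

Derivation:
Final LEFT:  [charlie, alpha, india, foxtrot, alpha, golf]
Final RIGHT: [bravo, hotel, india, bravo, delta, golf]
i=0: L=charlie=BASE, R=bravo -> take RIGHT -> bravo
i=1: L=alpha, R=hotel=BASE -> take LEFT -> alpha
i=2: L=india R=india -> agree -> india
i=3: L=foxtrot=BASE, R=bravo -> take RIGHT -> bravo
i=4: BASE=echo L=alpha R=delta all differ -> CONFLICT
i=5: L=golf R=golf -> agree -> golf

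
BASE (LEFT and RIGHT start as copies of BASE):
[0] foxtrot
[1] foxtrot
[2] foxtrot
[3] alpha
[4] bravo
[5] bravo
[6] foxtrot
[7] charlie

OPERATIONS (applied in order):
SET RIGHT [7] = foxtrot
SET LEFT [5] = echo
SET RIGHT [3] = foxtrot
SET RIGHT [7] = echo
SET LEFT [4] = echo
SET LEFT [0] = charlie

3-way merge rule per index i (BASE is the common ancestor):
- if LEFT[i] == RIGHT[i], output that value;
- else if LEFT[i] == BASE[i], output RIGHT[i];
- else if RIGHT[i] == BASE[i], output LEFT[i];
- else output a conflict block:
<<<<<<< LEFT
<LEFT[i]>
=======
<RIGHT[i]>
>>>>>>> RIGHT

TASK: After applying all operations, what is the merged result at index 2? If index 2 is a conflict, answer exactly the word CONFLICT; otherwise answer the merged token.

Answer: foxtrot

Derivation:
Final LEFT:  [charlie, foxtrot, foxtrot, alpha, echo, echo, foxtrot, charlie]
Final RIGHT: [foxtrot, foxtrot, foxtrot, foxtrot, bravo, bravo, foxtrot, echo]
i=0: L=charlie, R=foxtrot=BASE -> take LEFT -> charlie
i=1: L=foxtrot R=foxtrot -> agree -> foxtrot
i=2: L=foxtrot R=foxtrot -> agree -> foxtrot
i=3: L=alpha=BASE, R=foxtrot -> take RIGHT -> foxtrot
i=4: L=echo, R=bravo=BASE -> take LEFT -> echo
i=5: L=echo, R=bravo=BASE -> take LEFT -> echo
i=6: L=foxtrot R=foxtrot -> agree -> foxtrot
i=7: L=charlie=BASE, R=echo -> take RIGHT -> echo
Index 2 -> foxtrot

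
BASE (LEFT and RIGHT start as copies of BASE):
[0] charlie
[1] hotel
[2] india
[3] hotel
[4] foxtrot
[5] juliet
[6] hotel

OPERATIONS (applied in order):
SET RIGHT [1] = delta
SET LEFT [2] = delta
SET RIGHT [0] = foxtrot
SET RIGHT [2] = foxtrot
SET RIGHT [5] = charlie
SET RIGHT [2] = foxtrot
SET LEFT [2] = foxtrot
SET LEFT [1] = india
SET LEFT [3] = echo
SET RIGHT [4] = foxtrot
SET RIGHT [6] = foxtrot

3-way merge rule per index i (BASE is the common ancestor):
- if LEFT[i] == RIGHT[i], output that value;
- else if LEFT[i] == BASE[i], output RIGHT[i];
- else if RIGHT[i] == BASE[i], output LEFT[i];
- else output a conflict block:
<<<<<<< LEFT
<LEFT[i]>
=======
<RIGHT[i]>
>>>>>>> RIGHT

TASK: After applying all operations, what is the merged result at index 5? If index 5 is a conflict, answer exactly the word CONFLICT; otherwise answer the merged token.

Answer: charlie

Derivation:
Final LEFT:  [charlie, india, foxtrot, echo, foxtrot, juliet, hotel]
Final RIGHT: [foxtrot, delta, foxtrot, hotel, foxtrot, charlie, foxtrot]
i=0: L=charlie=BASE, R=foxtrot -> take RIGHT -> foxtrot
i=1: BASE=hotel L=india R=delta all differ -> CONFLICT
i=2: L=foxtrot R=foxtrot -> agree -> foxtrot
i=3: L=echo, R=hotel=BASE -> take LEFT -> echo
i=4: L=foxtrot R=foxtrot -> agree -> foxtrot
i=5: L=juliet=BASE, R=charlie -> take RIGHT -> charlie
i=6: L=hotel=BASE, R=foxtrot -> take RIGHT -> foxtrot
Index 5 -> charlie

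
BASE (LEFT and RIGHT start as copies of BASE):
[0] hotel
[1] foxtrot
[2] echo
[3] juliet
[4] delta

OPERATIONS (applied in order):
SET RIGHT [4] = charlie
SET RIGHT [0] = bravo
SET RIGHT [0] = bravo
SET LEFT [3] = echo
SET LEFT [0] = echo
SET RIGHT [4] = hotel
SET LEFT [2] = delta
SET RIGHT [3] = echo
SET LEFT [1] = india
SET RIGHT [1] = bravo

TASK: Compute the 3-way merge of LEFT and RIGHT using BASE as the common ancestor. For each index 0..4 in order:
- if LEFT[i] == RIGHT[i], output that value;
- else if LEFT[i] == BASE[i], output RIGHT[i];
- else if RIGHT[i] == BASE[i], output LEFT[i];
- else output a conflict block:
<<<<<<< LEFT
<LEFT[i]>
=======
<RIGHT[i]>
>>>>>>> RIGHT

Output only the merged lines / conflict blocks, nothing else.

Final LEFT:  [echo, india, delta, echo, delta]
Final RIGHT: [bravo, bravo, echo, echo, hotel]
i=0: BASE=hotel L=echo R=bravo all differ -> CONFLICT
i=1: BASE=foxtrot L=india R=bravo all differ -> CONFLICT
i=2: L=delta, R=echo=BASE -> take LEFT -> delta
i=3: L=echo R=echo -> agree -> echo
i=4: L=delta=BASE, R=hotel -> take RIGHT -> hotel

Answer: <<<<<<< LEFT
echo
=======
bravo
>>>>>>> RIGHT
<<<<<<< LEFT
india
=======
bravo
>>>>>>> RIGHT
delta
echo
hotel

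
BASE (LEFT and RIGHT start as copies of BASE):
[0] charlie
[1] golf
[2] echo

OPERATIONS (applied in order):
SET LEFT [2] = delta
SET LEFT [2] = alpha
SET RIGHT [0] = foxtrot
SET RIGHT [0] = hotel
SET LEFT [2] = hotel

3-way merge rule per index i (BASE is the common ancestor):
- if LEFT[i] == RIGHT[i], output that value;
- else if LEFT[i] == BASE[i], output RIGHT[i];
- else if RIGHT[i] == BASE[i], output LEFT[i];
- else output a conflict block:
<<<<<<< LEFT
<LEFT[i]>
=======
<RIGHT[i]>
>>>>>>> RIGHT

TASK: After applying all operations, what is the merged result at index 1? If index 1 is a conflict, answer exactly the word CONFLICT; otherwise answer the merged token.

Answer: golf

Derivation:
Final LEFT:  [charlie, golf, hotel]
Final RIGHT: [hotel, golf, echo]
i=0: L=charlie=BASE, R=hotel -> take RIGHT -> hotel
i=1: L=golf R=golf -> agree -> golf
i=2: L=hotel, R=echo=BASE -> take LEFT -> hotel
Index 1 -> golf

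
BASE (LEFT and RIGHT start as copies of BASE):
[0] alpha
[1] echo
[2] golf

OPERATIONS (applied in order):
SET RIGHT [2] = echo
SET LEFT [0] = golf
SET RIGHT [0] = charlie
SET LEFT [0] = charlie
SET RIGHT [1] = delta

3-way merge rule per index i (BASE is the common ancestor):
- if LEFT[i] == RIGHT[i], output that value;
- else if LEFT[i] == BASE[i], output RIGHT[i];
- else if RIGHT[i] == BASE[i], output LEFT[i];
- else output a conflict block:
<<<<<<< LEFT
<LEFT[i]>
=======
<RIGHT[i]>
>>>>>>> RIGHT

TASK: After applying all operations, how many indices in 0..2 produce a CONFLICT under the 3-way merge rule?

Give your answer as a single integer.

Answer: 0

Derivation:
Final LEFT:  [charlie, echo, golf]
Final RIGHT: [charlie, delta, echo]
i=0: L=charlie R=charlie -> agree -> charlie
i=1: L=echo=BASE, R=delta -> take RIGHT -> delta
i=2: L=golf=BASE, R=echo -> take RIGHT -> echo
Conflict count: 0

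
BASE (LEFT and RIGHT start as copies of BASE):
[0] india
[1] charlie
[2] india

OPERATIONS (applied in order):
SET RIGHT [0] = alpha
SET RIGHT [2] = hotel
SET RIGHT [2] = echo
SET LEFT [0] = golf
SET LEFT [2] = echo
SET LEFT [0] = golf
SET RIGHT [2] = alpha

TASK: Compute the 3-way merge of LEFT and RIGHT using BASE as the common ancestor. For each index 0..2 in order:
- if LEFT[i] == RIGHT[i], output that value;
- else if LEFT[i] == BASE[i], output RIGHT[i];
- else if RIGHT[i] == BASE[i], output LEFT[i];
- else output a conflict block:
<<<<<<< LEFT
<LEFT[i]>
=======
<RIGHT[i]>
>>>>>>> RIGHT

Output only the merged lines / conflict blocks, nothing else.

Final LEFT:  [golf, charlie, echo]
Final RIGHT: [alpha, charlie, alpha]
i=0: BASE=india L=golf R=alpha all differ -> CONFLICT
i=1: L=charlie R=charlie -> agree -> charlie
i=2: BASE=india L=echo R=alpha all differ -> CONFLICT

Answer: <<<<<<< LEFT
golf
=======
alpha
>>>>>>> RIGHT
charlie
<<<<<<< LEFT
echo
=======
alpha
>>>>>>> RIGHT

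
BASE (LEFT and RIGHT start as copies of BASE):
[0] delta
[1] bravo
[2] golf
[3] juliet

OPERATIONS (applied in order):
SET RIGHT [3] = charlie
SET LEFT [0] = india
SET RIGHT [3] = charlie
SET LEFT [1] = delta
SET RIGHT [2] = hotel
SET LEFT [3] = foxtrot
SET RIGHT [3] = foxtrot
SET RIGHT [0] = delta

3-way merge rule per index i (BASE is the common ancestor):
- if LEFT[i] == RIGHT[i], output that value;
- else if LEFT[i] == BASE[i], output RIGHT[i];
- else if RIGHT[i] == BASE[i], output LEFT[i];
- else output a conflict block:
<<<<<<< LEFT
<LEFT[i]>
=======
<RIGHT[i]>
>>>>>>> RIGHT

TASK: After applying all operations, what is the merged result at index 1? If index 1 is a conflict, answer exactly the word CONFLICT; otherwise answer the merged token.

Final LEFT:  [india, delta, golf, foxtrot]
Final RIGHT: [delta, bravo, hotel, foxtrot]
i=0: L=india, R=delta=BASE -> take LEFT -> india
i=1: L=delta, R=bravo=BASE -> take LEFT -> delta
i=2: L=golf=BASE, R=hotel -> take RIGHT -> hotel
i=3: L=foxtrot R=foxtrot -> agree -> foxtrot
Index 1 -> delta

Answer: delta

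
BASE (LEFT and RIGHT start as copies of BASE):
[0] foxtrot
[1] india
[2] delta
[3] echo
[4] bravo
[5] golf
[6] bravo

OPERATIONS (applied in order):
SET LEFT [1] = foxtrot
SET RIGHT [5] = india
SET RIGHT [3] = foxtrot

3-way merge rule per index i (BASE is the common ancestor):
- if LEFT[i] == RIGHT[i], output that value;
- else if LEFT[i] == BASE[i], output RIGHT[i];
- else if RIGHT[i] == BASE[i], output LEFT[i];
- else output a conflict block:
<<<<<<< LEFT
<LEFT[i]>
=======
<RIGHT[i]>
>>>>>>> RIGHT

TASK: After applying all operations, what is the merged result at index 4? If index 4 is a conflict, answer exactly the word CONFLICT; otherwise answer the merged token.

Answer: bravo

Derivation:
Final LEFT:  [foxtrot, foxtrot, delta, echo, bravo, golf, bravo]
Final RIGHT: [foxtrot, india, delta, foxtrot, bravo, india, bravo]
i=0: L=foxtrot R=foxtrot -> agree -> foxtrot
i=1: L=foxtrot, R=india=BASE -> take LEFT -> foxtrot
i=2: L=delta R=delta -> agree -> delta
i=3: L=echo=BASE, R=foxtrot -> take RIGHT -> foxtrot
i=4: L=bravo R=bravo -> agree -> bravo
i=5: L=golf=BASE, R=india -> take RIGHT -> india
i=6: L=bravo R=bravo -> agree -> bravo
Index 4 -> bravo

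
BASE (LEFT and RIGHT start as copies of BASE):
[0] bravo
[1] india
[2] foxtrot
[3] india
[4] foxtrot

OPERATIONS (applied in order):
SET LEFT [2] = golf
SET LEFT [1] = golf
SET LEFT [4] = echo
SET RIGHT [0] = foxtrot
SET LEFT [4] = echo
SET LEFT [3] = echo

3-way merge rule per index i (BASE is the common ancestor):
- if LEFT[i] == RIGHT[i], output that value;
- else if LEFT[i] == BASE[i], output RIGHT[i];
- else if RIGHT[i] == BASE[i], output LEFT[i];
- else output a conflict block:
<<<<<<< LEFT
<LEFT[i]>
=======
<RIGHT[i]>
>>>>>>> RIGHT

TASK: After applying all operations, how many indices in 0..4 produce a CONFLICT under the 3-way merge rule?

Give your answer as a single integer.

Final LEFT:  [bravo, golf, golf, echo, echo]
Final RIGHT: [foxtrot, india, foxtrot, india, foxtrot]
i=0: L=bravo=BASE, R=foxtrot -> take RIGHT -> foxtrot
i=1: L=golf, R=india=BASE -> take LEFT -> golf
i=2: L=golf, R=foxtrot=BASE -> take LEFT -> golf
i=3: L=echo, R=india=BASE -> take LEFT -> echo
i=4: L=echo, R=foxtrot=BASE -> take LEFT -> echo
Conflict count: 0

Answer: 0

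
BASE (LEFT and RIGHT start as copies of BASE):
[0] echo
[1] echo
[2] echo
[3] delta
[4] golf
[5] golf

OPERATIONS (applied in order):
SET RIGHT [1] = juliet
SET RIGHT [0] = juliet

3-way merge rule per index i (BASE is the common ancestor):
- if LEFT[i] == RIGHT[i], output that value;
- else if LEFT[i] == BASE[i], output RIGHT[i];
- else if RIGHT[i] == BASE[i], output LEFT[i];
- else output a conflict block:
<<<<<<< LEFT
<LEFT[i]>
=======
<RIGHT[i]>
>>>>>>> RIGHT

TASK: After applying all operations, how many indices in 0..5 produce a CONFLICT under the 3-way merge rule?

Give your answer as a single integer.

Answer: 0

Derivation:
Final LEFT:  [echo, echo, echo, delta, golf, golf]
Final RIGHT: [juliet, juliet, echo, delta, golf, golf]
i=0: L=echo=BASE, R=juliet -> take RIGHT -> juliet
i=1: L=echo=BASE, R=juliet -> take RIGHT -> juliet
i=2: L=echo R=echo -> agree -> echo
i=3: L=delta R=delta -> agree -> delta
i=4: L=golf R=golf -> agree -> golf
i=5: L=golf R=golf -> agree -> golf
Conflict count: 0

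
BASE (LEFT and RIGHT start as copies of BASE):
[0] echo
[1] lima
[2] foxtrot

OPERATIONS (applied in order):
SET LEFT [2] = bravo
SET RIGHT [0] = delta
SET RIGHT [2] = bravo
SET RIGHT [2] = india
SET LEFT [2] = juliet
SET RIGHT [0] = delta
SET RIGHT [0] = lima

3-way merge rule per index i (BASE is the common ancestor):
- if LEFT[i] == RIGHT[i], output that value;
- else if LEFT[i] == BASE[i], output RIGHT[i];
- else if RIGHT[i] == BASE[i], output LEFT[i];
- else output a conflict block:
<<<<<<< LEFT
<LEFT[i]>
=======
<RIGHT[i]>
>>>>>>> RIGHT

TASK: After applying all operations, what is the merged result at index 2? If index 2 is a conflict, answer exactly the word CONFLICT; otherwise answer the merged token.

Final LEFT:  [echo, lima, juliet]
Final RIGHT: [lima, lima, india]
i=0: L=echo=BASE, R=lima -> take RIGHT -> lima
i=1: L=lima R=lima -> agree -> lima
i=2: BASE=foxtrot L=juliet R=india all differ -> CONFLICT
Index 2 -> CONFLICT

Answer: CONFLICT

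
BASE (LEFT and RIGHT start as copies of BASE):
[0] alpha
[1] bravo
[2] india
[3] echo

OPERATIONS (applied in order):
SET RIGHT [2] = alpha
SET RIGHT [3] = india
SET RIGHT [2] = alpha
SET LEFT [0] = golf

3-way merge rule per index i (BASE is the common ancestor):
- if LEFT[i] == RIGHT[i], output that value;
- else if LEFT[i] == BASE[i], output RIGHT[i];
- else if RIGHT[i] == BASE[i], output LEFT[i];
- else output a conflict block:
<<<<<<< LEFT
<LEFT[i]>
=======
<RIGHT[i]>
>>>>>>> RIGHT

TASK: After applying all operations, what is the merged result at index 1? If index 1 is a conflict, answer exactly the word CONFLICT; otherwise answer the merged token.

Final LEFT:  [golf, bravo, india, echo]
Final RIGHT: [alpha, bravo, alpha, india]
i=0: L=golf, R=alpha=BASE -> take LEFT -> golf
i=1: L=bravo R=bravo -> agree -> bravo
i=2: L=india=BASE, R=alpha -> take RIGHT -> alpha
i=3: L=echo=BASE, R=india -> take RIGHT -> india
Index 1 -> bravo

Answer: bravo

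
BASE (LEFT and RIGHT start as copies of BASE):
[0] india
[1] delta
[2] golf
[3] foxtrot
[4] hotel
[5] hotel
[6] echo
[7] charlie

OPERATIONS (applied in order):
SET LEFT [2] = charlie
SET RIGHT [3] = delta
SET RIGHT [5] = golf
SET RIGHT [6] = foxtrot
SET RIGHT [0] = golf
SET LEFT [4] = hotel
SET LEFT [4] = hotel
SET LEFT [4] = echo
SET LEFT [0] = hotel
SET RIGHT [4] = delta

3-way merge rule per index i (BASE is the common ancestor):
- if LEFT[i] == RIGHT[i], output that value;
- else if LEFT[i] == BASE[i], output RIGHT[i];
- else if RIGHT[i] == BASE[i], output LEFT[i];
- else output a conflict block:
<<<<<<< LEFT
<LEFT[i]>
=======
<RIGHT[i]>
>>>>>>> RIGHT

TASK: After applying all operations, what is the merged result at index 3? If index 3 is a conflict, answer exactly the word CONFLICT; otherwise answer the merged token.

Answer: delta

Derivation:
Final LEFT:  [hotel, delta, charlie, foxtrot, echo, hotel, echo, charlie]
Final RIGHT: [golf, delta, golf, delta, delta, golf, foxtrot, charlie]
i=0: BASE=india L=hotel R=golf all differ -> CONFLICT
i=1: L=delta R=delta -> agree -> delta
i=2: L=charlie, R=golf=BASE -> take LEFT -> charlie
i=3: L=foxtrot=BASE, R=delta -> take RIGHT -> delta
i=4: BASE=hotel L=echo R=delta all differ -> CONFLICT
i=5: L=hotel=BASE, R=golf -> take RIGHT -> golf
i=6: L=echo=BASE, R=foxtrot -> take RIGHT -> foxtrot
i=7: L=charlie R=charlie -> agree -> charlie
Index 3 -> delta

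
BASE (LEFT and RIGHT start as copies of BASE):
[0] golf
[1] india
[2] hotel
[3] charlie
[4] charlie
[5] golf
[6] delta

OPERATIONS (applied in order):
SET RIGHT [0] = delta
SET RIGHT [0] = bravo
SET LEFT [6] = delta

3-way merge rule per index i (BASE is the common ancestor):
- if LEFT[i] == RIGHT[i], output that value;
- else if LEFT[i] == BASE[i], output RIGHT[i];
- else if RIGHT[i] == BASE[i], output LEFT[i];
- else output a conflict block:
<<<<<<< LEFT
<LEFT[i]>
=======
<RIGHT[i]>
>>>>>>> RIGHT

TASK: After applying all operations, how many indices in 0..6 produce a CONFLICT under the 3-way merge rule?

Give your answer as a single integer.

Answer: 0

Derivation:
Final LEFT:  [golf, india, hotel, charlie, charlie, golf, delta]
Final RIGHT: [bravo, india, hotel, charlie, charlie, golf, delta]
i=0: L=golf=BASE, R=bravo -> take RIGHT -> bravo
i=1: L=india R=india -> agree -> india
i=2: L=hotel R=hotel -> agree -> hotel
i=3: L=charlie R=charlie -> agree -> charlie
i=4: L=charlie R=charlie -> agree -> charlie
i=5: L=golf R=golf -> agree -> golf
i=6: L=delta R=delta -> agree -> delta
Conflict count: 0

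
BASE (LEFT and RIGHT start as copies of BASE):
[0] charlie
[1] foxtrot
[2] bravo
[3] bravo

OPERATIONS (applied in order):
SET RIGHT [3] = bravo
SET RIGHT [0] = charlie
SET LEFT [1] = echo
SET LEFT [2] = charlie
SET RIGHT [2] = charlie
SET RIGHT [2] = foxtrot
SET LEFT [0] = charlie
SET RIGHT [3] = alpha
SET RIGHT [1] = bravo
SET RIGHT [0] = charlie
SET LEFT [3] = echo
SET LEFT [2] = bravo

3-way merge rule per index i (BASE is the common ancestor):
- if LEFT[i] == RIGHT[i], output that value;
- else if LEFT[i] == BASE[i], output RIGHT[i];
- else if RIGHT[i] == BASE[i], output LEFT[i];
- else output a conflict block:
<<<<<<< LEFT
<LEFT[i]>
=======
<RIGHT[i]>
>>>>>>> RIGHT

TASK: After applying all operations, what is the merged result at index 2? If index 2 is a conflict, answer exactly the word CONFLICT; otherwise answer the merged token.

Answer: foxtrot

Derivation:
Final LEFT:  [charlie, echo, bravo, echo]
Final RIGHT: [charlie, bravo, foxtrot, alpha]
i=0: L=charlie R=charlie -> agree -> charlie
i=1: BASE=foxtrot L=echo R=bravo all differ -> CONFLICT
i=2: L=bravo=BASE, R=foxtrot -> take RIGHT -> foxtrot
i=3: BASE=bravo L=echo R=alpha all differ -> CONFLICT
Index 2 -> foxtrot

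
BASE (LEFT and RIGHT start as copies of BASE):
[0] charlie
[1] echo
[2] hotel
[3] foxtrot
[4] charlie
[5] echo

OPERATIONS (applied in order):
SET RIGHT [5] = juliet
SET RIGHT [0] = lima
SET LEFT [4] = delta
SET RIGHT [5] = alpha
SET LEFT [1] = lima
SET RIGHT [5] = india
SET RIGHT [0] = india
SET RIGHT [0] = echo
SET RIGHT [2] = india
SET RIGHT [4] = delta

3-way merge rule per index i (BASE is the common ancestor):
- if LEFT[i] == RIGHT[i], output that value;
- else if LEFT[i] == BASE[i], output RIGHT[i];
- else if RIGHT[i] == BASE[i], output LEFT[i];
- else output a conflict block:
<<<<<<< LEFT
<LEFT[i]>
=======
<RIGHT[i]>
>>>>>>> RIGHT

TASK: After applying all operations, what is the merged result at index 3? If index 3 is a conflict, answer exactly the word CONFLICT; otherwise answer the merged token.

Answer: foxtrot

Derivation:
Final LEFT:  [charlie, lima, hotel, foxtrot, delta, echo]
Final RIGHT: [echo, echo, india, foxtrot, delta, india]
i=0: L=charlie=BASE, R=echo -> take RIGHT -> echo
i=1: L=lima, R=echo=BASE -> take LEFT -> lima
i=2: L=hotel=BASE, R=india -> take RIGHT -> india
i=3: L=foxtrot R=foxtrot -> agree -> foxtrot
i=4: L=delta R=delta -> agree -> delta
i=5: L=echo=BASE, R=india -> take RIGHT -> india
Index 3 -> foxtrot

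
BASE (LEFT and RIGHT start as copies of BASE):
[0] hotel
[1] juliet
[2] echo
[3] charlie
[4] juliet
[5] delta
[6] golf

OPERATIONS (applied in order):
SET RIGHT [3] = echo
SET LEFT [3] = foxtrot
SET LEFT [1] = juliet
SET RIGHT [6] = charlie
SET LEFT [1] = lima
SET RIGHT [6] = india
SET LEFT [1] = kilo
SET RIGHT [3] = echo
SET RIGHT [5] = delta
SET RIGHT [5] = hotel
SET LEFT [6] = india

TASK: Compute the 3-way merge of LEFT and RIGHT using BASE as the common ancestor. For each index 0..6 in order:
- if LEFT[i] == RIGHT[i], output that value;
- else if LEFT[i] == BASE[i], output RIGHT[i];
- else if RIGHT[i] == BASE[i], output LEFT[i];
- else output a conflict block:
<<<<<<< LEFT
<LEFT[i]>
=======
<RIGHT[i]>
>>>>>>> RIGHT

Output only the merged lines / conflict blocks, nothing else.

Final LEFT:  [hotel, kilo, echo, foxtrot, juliet, delta, india]
Final RIGHT: [hotel, juliet, echo, echo, juliet, hotel, india]
i=0: L=hotel R=hotel -> agree -> hotel
i=1: L=kilo, R=juliet=BASE -> take LEFT -> kilo
i=2: L=echo R=echo -> agree -> echo
i=3: BASE=charlie L=foxtrot R=echo all differ -> CONFLICT
i=4: L=juliet R=juliet -> agree -> juliet
i=5: L=delta=BASE, R=hotel -> take RIGHT -> hotel
i=6: L=india R=india -> agree -> india

Answer: hotel
kilo
echo
<<<<<<< LEFT
foxtrot
=======
echo
>>>>>>> RIGHT
juliet
hotel
india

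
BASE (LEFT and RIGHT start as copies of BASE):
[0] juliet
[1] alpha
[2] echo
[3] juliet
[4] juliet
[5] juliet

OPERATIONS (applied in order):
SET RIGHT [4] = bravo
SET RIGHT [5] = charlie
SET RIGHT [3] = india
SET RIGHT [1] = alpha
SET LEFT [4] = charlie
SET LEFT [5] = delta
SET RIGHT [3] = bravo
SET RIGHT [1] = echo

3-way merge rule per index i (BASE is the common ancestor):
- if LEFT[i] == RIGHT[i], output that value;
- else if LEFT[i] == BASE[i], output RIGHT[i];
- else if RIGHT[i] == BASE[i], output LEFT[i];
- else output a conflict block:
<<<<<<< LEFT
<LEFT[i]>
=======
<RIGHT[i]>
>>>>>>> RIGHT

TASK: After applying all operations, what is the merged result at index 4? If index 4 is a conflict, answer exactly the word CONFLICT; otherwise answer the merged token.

Answer: CONFLICT

Derivation:
Final LEFT:  [juliet, alpha, echo, juliet, charlie, delta]
Final RIGHT: [juliet, echo, echo, bravo, bravo, charlie]
i=0: L=juliet R=juliet -> agree -> juliet
i=1: L=alpha=BASE, R=echo -> take RIGHT -> echo
i=2: L=echo R=echo -> agree -> echo
i=3: L=juliet=BASE, R=bravo -> take RIGHT -> bravo
i=4: BASE=juliet L=charlie R=bravo all differ -> CONFLICT
i=5: BASE=juliet L=delta R=charlie all differ -> CONFLICT
Index 4 -> CONFLICT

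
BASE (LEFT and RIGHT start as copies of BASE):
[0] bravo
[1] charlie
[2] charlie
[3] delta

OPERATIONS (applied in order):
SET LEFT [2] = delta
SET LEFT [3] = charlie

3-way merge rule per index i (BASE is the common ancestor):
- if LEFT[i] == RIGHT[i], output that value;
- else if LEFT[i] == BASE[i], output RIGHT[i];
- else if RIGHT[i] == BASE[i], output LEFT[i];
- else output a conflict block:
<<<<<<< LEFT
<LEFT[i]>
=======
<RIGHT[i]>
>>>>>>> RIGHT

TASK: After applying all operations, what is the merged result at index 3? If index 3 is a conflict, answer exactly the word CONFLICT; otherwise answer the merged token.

Answer: charlie

Derivation:
Final LEFT:  [bravo, charlie, delta, charlie]
Final RIGHT: [bravo, charlie, charlie, delta]
i=0: L=bravo R=bravo -> agree -> bravo
i=1: L=charlie R=charlie -> agree -> charlie
i=2: L=delta, R=charlie=BASE -> take LEFT -> delta
i=3: L=charlie, R=delta=BASE -> take LEFT -> charlie
Index 3 -> charlie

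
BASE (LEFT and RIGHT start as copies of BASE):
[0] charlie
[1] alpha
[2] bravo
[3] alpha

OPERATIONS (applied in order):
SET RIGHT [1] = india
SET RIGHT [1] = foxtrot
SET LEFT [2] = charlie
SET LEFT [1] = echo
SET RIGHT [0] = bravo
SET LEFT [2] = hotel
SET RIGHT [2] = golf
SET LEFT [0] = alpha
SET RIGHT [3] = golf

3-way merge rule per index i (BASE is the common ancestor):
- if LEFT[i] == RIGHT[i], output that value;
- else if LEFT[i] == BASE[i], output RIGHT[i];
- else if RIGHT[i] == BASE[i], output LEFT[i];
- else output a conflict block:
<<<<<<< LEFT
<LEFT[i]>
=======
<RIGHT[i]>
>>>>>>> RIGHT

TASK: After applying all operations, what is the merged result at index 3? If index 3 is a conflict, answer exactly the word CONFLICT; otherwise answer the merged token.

Final LEFT:  [alpha, echo, hotel, alpha]
Final RIGHT: [bravo, foxtrot, golf, golf]
i=0: BASE=charlie L=alpha R=bravo all differ -> CONFLICT
i=1: BASE=alpha L=echo R=foxtrot all differ -> CONFLICT
i=2: BASE=bravo L=hotel R=golf all differ -> CONFLICT
i=3: L=alpha=BASE, R=golf -> take RIGHT -> golf
Index 3 -> golf

Answer: golf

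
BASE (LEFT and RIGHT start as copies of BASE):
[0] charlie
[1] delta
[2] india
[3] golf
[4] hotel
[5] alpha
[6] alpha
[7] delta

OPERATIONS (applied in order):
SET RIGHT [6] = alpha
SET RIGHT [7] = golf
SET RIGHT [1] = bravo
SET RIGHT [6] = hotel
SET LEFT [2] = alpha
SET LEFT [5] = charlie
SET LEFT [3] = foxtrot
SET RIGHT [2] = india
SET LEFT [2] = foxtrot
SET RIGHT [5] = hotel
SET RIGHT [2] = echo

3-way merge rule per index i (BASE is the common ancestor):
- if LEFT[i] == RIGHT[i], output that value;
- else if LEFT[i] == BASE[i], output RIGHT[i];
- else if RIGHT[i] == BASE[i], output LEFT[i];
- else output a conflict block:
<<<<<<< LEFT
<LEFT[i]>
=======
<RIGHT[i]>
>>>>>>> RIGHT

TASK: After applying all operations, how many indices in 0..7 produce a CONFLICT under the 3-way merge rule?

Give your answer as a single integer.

Final LEFT:  [charlie, delta, foxtrot, foxtrot, hotel, charlie, alpha, delta]
Final RIGHT: [charlie, bravo, echo, golf, hotel, hotel, hotel, golf]
i=0: L=charlie R=charlie -> agree -> charlie
i=1: L=delta=BASE, R=bravo -> take RIGHT -> bravo
i=2: BASE=india L=foxtrot R=echo all differ -> CONFLICT
i=3: L=foxtrot, R=golf=BASE -> take LEFT -> foxtrot
i=4: L=hotel R=hotel -> agree -> hotel
i=5: BASE=alpha L=charlie R=hotel all differ -> CONFLICT
i=6: L=alpha=BASE, R=hotel -> take RIGHT -> hotel
i=7: L=delta=BASE, R=golf -> take RIGHT -> golf
Conflict count: 2

Answer: 2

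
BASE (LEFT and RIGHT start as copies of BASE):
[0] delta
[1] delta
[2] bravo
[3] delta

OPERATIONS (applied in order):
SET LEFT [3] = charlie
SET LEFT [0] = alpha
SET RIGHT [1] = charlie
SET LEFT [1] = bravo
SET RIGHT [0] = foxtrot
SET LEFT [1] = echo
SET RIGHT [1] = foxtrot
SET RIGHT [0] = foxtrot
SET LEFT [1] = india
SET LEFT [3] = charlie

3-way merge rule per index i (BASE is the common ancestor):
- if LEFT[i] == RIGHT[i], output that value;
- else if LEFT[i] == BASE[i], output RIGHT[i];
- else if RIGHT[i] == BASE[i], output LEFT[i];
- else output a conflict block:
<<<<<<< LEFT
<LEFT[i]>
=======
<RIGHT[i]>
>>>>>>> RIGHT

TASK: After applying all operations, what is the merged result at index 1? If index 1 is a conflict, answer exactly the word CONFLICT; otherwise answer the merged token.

Final LEFT:  [alpha, india, bravo, charlie]
Final RIGHT: [foxtrot, foxtrot, bravo, delta]
i=0: BASE=delta L=alpha R=foxtrot all differ -> CONFLICT
i=1: BASE=delta L=india R=foxtrot all differ -> CONFLICT
i=2: L=bravo R=bravo -> agree -> bravo
i=3: L=charlie, R=delta=BASE -> take LEFT -> charlie
Index 1 -> CONFLICT

Answer: CONFLICT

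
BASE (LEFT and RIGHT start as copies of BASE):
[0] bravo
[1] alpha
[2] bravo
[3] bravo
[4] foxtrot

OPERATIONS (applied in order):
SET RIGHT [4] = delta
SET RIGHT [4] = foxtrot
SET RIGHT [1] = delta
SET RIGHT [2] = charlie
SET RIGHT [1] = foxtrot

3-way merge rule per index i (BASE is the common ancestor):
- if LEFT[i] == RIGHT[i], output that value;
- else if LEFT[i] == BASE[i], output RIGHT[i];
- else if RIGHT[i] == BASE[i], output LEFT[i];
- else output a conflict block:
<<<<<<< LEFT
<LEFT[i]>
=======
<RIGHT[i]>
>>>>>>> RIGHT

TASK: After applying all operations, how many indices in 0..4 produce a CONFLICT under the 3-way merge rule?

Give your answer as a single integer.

Final LEFT:  [bravo, alpha, bravo, bravo, foxtrot]
Final RIGHT: [bravo, foxtrot, charlie, bravo, foxtrot]
i=0: L=bravo R=bravo -> agree -> bravo
i=1: L=alpha=BASE, R=foxtrot -> take RIGHT -> foxtrot
i=2: L=bravo=BASE, R=charlie -> take RIGHT -> charlie
i=3: L=bravo R=bravo -> agree -> bravo
i=4: L=foxtrot R=foxtrot -> agree -> foxtrot
Conflict count: 0

Answer: 0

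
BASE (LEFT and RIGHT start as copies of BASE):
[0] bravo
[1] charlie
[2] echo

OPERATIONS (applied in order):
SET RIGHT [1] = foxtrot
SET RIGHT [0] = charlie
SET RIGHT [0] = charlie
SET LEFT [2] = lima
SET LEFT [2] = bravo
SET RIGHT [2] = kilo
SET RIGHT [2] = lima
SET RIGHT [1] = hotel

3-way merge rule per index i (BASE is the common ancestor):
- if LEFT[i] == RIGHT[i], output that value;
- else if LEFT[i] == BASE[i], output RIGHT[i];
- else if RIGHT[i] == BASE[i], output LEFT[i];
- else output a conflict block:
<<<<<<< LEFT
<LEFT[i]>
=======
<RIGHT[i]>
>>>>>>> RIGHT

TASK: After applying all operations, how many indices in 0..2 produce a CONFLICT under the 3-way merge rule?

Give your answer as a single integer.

Final LEFT:  [bravo, charlie, bravo]
Final RIGHT: [charlie, hotel, lima]
i=0: L=bravo=BASE, R=charlie -> take RIGHT -> charlie
i=1: L=charlie=BASE, R=hotel -> take RIGHT -> hotel
i=2: BASE=echo L=bravo R=lima all differ -> CONFLICT
Conflict count: 1

Answer: 1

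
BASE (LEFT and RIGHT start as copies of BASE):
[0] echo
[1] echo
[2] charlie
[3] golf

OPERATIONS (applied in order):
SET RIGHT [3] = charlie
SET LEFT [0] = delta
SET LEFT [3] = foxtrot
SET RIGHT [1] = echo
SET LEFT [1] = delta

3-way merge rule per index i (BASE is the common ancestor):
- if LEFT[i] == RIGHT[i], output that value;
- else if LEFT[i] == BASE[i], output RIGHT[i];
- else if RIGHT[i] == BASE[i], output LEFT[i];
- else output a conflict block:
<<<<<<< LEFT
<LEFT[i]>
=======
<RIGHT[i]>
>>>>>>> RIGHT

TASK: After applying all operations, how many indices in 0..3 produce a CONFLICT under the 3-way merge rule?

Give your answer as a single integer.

Final LEFT:  [delta, delta, charlie, foxtrot]
Final RIGHT: [echo, echo, charlie, charlie]
i=0: L=delta, R=echo=BASE -> take LEFT -> delta
i=1: L=delta, R=echo=BASE -> take LEFT -> delta
i=2: L=charlie R=charlie -> agree -> charlie
i=3: BASE=golf L=foxtrot R=charlie all differ -> CONFLICT
Conflict count: 1

Answer: 1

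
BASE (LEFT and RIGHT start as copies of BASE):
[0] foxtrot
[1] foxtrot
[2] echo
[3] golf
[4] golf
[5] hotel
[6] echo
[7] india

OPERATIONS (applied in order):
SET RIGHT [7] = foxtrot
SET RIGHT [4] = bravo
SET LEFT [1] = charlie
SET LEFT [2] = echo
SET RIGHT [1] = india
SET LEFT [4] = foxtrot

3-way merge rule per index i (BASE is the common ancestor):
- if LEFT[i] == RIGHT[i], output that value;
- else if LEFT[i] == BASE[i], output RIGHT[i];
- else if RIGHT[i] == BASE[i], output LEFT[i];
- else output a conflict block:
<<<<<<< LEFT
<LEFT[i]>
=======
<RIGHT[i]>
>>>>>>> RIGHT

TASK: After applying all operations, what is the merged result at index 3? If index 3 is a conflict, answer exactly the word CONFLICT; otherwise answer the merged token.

Answer: golf

Derivation:
Final LEFT:  [foxtrot, charlie, echo, golf, foxtrot, hotel, echo, india]
Final RIGHT: [foxtrot, india, echo, golf, bravo, hotel, echo, foxtrot]
i=0: L=foxtrot R=foxtrot -> agree -> foxtrot
i=1: BASE=foxtrot L=charlie R=india all differ -> CONFLICT
i=2: L=echo R=echo -> agree -> echo
i=3: L=golf R=golf -> agree -> golf
i=4: BASE=golf L=foxtrot R=bravo all differ -> CONFLICT
i=5: L=hotel R=hotel -> agree -> hotel
i=6: L=echo R=echo -> agree -> echo
i=7: L=india=BASE, R=foxtrot -> take RIGHT -> foxtrot
Index 3 -> golf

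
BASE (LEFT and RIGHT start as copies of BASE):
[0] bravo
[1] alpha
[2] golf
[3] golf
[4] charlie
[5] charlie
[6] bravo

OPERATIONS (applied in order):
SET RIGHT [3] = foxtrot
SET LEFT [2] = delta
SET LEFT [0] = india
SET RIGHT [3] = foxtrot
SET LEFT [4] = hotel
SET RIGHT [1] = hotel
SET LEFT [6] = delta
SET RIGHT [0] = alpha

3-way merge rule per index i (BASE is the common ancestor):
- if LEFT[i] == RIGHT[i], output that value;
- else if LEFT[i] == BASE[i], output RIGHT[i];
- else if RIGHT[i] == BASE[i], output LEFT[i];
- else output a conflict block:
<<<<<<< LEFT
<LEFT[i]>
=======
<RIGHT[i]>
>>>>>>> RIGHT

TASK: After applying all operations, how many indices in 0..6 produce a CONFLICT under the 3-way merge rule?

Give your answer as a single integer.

Answer: 1

Derivation:
Final LEFT:  [india, alpha, delta, golf, hotel, charlie, delta]
Final RIGHT: [alpha, hotel, golf, foxtrot, charlie, charlie, bravo]
i=0: BASE=bravo L=india R=alpha all differ -> CONFLICT
i=1: L=alpha=BASE, R=hotel -> take RIGHT -> hotel
i=2: L=delta, R=golf=BASE -> take LEFT -> delta
i=3: L=golf=BASE, R=foxtrot -> take RIGHT -> foxtrot
i=4: L=hotel, R=charlie=BASE -> take LEFT -> hotel
i=5: L=charlie R=charlie -> agree -> charlie
i=6: L=delta, R=bravo=BASE -> take LEFT -> delta
Conflict count: 1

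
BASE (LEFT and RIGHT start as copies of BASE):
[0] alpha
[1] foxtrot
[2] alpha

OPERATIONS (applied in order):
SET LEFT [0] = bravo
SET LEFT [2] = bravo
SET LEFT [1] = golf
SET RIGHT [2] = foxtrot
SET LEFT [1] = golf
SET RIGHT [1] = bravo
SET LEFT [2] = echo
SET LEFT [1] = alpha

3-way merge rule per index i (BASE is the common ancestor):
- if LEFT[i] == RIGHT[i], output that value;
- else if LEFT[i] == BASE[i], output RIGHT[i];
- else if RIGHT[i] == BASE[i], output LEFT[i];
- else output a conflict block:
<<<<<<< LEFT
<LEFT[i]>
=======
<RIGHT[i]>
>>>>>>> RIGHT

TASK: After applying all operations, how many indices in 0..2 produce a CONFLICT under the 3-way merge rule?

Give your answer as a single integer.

Final LEFT:  [bravo, alpha, echo]
Final RIGHT: [alpha, bravo, foxtrot]
i=0: L=bravo, R=alpha=BASE -> take LEFT -> bravo
i=1: BASE=foxtrot L=alpha R=bravo all differ -> CONFLICT
i=2: BASE=alpha L=echo R=foxtrot all differ -> CONFLICT
Conflict count: 2

Answer: 2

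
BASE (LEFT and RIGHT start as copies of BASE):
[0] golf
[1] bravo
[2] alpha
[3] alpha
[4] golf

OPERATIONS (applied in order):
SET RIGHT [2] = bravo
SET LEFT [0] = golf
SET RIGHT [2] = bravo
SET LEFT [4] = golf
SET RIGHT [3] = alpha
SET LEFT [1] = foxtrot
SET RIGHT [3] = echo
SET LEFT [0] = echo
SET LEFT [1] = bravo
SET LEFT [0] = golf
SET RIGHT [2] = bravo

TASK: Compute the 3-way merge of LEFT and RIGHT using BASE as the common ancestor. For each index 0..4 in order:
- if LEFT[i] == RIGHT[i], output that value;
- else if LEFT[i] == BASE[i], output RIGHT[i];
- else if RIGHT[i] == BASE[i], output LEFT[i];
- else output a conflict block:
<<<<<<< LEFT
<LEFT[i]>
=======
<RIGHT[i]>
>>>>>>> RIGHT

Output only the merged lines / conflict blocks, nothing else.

Final LEFT:  [golf, bravo, alpha, alpha, golf]
Final RIGHT: [golf, bravo, bravo, echo, golf]
i=0: L=golf R=golf -> agree -> golf
i=1: L=bravo R=bravo -> agree -> bravo
i=2: L=alpha=BASE, R=bravo -> take RIGHT -> bravo
i=3: L=alpha=BASE, R=echo -> take RIGHT -> echo
i=4: L=golf R=golf -> agree -> golf

Answer: golf
bravo
bravo
echo
golf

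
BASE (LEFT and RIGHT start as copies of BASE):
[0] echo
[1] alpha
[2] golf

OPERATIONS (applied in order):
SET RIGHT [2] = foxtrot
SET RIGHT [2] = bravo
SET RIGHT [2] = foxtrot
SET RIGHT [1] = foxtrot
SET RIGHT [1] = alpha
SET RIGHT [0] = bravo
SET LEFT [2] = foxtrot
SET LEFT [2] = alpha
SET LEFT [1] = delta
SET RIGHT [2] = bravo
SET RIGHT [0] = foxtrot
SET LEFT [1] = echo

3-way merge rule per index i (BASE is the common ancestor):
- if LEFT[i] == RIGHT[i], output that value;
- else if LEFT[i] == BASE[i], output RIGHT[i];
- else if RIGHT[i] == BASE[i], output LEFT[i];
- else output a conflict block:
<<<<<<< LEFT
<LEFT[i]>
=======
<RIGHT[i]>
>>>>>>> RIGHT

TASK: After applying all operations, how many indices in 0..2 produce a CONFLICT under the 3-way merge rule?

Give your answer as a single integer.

Answer: 1

Derivation:
Final LEFT:  [echo, echo, alpha]
Final RIGHT: [foxtrot, alpha, bravo]
i=0: L=echo=BASE, R=foxtrot -> take RIGHT -> foxtrot
i=1: L=echo, R=alpha=BASE -> take LEFT -> echo
i=2: BASE=golf L=alpha R=bravo all differ -> CONFLICT
Conflict count: 1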